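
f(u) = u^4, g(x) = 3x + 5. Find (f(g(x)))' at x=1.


Using the chain rule: (f(g(x)))' = f'(g(x)) * g'(x)
First, find g(1):
g(1) = 3 * 1 + 5 = 8
Next, f'(u) = 4u^3
And g'(x) = 3
So f'(g(1)) * g'(1)
= 4 * 8^3 * 3
= 4 * 512 * 3
= 6144

6144


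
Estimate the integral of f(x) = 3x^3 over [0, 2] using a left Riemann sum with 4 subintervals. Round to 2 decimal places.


Left Riemann sum uses left endpoints of each subinterval.
Interval: [0, 2], n = 4
dx = (2 - 0) / 4 = 1/2
Left endpoints: [0, 1/2, 1, 3/2]
f values: [0, 3/8, 3, 81/8]
Sum = dx * (sum of f values)
= 1/2 * 27/2
= 27/4 = 6.75

6.75


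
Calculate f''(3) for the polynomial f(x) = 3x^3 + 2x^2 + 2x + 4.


First derivative:
f'(x) = 9x^2 + 4x + 2
Second derivative:
f''(x) = 18x + 4
Substitute x = 3:
f''(3) = 18 * 3 + 4
= 54 + 4
= 58

58


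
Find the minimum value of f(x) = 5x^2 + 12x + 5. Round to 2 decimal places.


For a quadratic f(x) = ax^2 + bx + c with a > 0, the minimum is at the vertex.
Vertex x-coordinate: x = -b/(2a)
x = -(12) / (2 * 5)
x = -12/10 = -6/5
Substitute back to find the minimum value:
f(-6/5) = 5 * (-6/5)^2 + 12 * (-6/5) + 5
= 36/5 - 72/5 + 5
= -11/5 = -2.20

-2.20


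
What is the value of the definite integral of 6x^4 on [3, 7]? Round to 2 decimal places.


Find the antiderivative of 6x^4:
F(x) = 6/5 * x^5
Apply the Fundamental Theorem of Calculus:
F(7) - F(3)
= 6/5 * 7^5 - 6/5 * 3^5
= 6/5 * (16807 - 243)
= 6/5 * 16564
= 99384/5 = 19876.80

19876.80


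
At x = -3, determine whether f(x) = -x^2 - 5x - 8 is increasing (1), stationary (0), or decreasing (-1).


Compute f'(x) to determine behavior:
f'(x) = -2x - 5
f'(-3) = -2 * (-3) - 5
= 6 - 5
= 1
Since f'(-3) > 0, the function is increasing (1)

1


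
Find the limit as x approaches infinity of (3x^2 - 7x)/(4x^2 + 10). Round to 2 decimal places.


For limits at infinity with equal-degree polynomials,
we compare leading coefficients.
Numerator leading term: 3x^2
Denominator leading term: 4x^2
Divide both by x^2:
lim = (3 - 7/x) / (4 + 10/x^2)
As x -> infinity, the 1/x and 1/x^2 terms vanish:
= 3/4 = 0.75

0.75


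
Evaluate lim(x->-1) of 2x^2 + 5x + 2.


Since polynomials are continuous, we use direct substitution.
lim(x->-1) of 2x^2 + 5x + 2
= 2 * (-1)^2 + 5 * (-1) + 2
= 2 - 5 + 2
= -1

-1


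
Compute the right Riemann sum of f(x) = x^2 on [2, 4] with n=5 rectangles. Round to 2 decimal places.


Right Riemann sum uses right endpoints of each subinterval.
Interval: [2, 4], n = 5
dx = (4 - 2) / 5 = 2/5
Right endpoints: [12/5, 14/5, 16/5, 18/5, 4]
f values: [144/25, 196/25, 256/25, 324/25, 16]
Sum = dx * (sum of f values)
= 2/5 * 264/5
= 528/25 = 21.12

21.12


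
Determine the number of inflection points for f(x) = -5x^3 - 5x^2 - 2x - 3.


Inflection points occur where f''(x) = 0 and concavity changes.
f(x) = -5x^3 - 5x^2 - 2x - 3
f'(x) = -15x^2 - 10x - 2
f''(x) = -30x - 10
Set f''(x) = 0:
-30x - 10 = 0
x = 10 / (-30) = -1/3
Since f''(x) is linear (degree 1), it changes sign at this point.
Therefore there is exactly 1 inflection point.

1


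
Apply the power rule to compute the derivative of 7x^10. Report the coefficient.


We apply the power rule: d/dx [ax^n] = a*n * x^(n-1)
d/dx [7x^10]
= 7 * 10 * x^(10-1)
= 70x^9
The coefficient is 70

70


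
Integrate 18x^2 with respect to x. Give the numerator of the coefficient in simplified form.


Apply the power rule for integration:
integral of ax^n dx = a/(n+1) * x^(n+1) + C
integral of 18x^2 dx
= 18/3 * x^3 + C
= 6 * x^3 + C
The coefficient in lowest terms is 6 = 6/1, so its numerator is 6

6


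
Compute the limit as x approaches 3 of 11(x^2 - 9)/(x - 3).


Direct substitution gives 0/0, so we factor the numerator.
Factor: 11(x^2 - 9) = 11 * (x - 3)(x + 3)
Cancel the common factor (x - 3):
11(x^2 - 9)/(x - 3) = 11 * (x + 3)
Now substitute x = 3:
= 11 * (3 + 3) = 66

66


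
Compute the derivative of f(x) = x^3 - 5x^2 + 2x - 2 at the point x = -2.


Differentiate f(x) = x^3 - 5x^2 + 2x - 2 term by term:
f'(x) = 3x^2 - 10x + 2
Substitute x = -2:
f'(-2) = 3 * (-2)^2 - 10 * (-2) + 2
= 12 + 20 + 2
= 34

34


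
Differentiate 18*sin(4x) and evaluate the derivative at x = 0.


Apply the chain rule to differentiate 18*sin(4x):
d/dx [18*sin(4x)]
= 18 * cos(4x) * d/dx(4x)
= 18 * 4 * cos(4x)
= 72 * cos(4x)
Evaluate at x = 0:
= 72 * cos(0)
= 72 * 1
= 72

72


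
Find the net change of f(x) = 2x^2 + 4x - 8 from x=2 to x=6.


Net change = f(b) - f(a)
f(x) = 2x^2 + 4x - 8
Compute f(6):
f(6) = 2 * 6^2 + 4 * 6 - 8
= 72 + 24 - 8
= 88
Compute f(2):
f(2) = 2 * 2^2 + 4 * 2 - 8
= 8 + 8 - 8
= 8
Net change = 88 - 8 = 80

80


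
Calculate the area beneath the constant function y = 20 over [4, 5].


The area under a constant function y = 20 is a rectangle.
Width = 5 - 4 = 1
Height = 20
Area = width * height
= 1 * 20
= 20

20


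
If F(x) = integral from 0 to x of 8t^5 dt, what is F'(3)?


By the Fundamental Theorem of Calculus (Part 1):
If F(x) = integral from 0 to x of f(t) dt, then F'(x) = f(x)
Here f(t) = 8t^5
So F'(x) = 8x^5
Evaluate at x = 3:
F'(3) = 8 * 3^5
= 8 * 243
= 1944

1944


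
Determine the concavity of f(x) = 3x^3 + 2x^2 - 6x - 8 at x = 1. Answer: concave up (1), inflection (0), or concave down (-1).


Concavity is determined by the sign of f''(x).
f(x) = 3x^3 + 2x^2 - 6x - 8
f'(x) = 9x^2 + 4x - 6
f''(x) = 18x + 4
f''(1) = 18 * 1 + 4
= 18 + 4
= 22
Since f''(1) > 0, the function is concave up (1)

1


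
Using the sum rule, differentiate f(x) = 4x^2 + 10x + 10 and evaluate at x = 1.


Differentiate term by term using power and sum rules:
f(x) = 4x^2 + 10x + 10
f'(x) = 8x + 10
Substitute x = 1:
f'(1) = 8 * 1 + 10
= 8 + 10
= 18

18


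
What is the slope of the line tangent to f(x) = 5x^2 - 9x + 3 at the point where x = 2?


The slope of the tangent line equals f'(x) at the point.
f(x) = 5x^2 - 9x + 3
f'(x) = 10x - 9
At x = 2:
f'(2) = 10 * 2 - 9
= 20 - 9
= 11

11


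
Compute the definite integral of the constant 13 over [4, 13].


The integral of a constant k over [a, b] equals k * (b - a).
integral from 4 to 13 of 13 dx
= 13 * (13 - 4)
= 13 * 9
= 117

117


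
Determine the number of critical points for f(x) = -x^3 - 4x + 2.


Find where f'(x) = 0:
f(x) = -x^3 - 4x + 2
f'(x) = -3x^2 - 4
This is a quadratic in x. Use the discriminant to count real roots.
Discriminant = (0)^2 - 4 * (-3) * (-4)
= 0 - 48
= -48
Since discriminant < 0, f'(x) = 0 has no real solutions.
Number of critical points: 0

0


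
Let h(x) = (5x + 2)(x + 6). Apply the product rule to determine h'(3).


Let u(x) = 5x + 2 and v(x) = x + 6
u'(x) = 5
v'(x) = 1
Product rule: h'(x) = u'(x)*v(x) + u(x)*v'(x)
= 5 * (x + 6) + (5x + 2) * 1
At x = 3:
u(3) = 5 * 3 + 2 = 17
v(3) = 1 * 3 + 6 = 9
h'(3) = 5 * 9 + 17 * 1
= 45 + 17
= 62

62


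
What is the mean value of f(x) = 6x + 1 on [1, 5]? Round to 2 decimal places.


Average value = 1/(b-a) * integral from a to b of f(x) dx
First compute the integral of 6x + 1:
F(x) = 3x^2 + x
F(5) = 3 * 25 + 1 * 5 = 80
F(1) = 3 * 1 + 1 * 1 = 4
Integral = 80 - 4 = 76
Average = 76 / (5 - 1) = 76 / 4
= 19 = 19.00

19.00


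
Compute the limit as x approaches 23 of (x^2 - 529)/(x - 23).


Direct substitution gives 0/0, so we factor the numerator.
Factor: (x^2 - 529) = (x - 23)(x + 23)
Cancel the common factor (x - 23):
(x^2 - 529)/(x - 23) = (x + 23)
Now substitute x = 23:
= (23 + 23) = 46

46


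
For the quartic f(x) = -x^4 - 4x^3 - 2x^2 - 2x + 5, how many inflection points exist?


Inflection points occur where f''(x) = 0 and concavity changes.
f(x) = -x^4 - 4x^3 - 2x^2 - 2x + 5
f'(x) = -4x^3 - 12x^2 - 4x - 2
f''(x) = -12x^2 - 24x - 4
This is a quadratic in x. Use the discriminant to count real roots.
Discriminant = (-24)^2 - 4 * (-12) * (-4)
= 576 - 192
= 384
Since discriminant > 0, f''(x) = 0 has 2 distinct real solutions.
A quadratic with two distinct real roots changes sign at each root, so concavity changes at both.
Number of inflection points: 2

2


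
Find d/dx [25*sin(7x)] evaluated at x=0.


Apply the chain rule to differentiate 25*sin(7x):
d/dx [25*sin(7x)]
= 25 * cos(7x) * d/dx(7x)
= 25 * 7 * cos(7x)
= 175 * cos(7x)
Evaluate at x = 0:
= 175 * cos(0)
= 175 * 1
= 175

175


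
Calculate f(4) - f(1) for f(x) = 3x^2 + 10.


Net change = f(b) - f(a)
f(x) = 3x^2 + 10
Compute f(4):
f(4) = 3 * 4^2 + 0 * 4 + 10
= 48 + 0 + 10
= 58
Compute f(1):
f(1) = 3 * 1^2 + 0 * 1 + 10
= 3 + 0 + 10
= 13
Net change = 58 - 13 = 45

45


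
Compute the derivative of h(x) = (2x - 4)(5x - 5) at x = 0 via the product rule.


Let u(x) = 2x - 4 and v(x) = 5x - 5
u'(x) = 2
v'(x) = 5
Product rule: h'(x) = u'(x)*v(x) + u(x)*v'(x)
= 2 * (5x - 5) + (2x - 4) * 5
At x = 0:
u(0) = 2 * 0 - 4 = -4
v(0) = 5 * 0 - 5 = -5
h'(0) = 2 * (-5) + (-4) * 5
= -10 - 20
= -30

-30


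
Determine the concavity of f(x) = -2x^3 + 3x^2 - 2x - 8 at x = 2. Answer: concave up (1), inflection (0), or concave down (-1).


Concavity is determined by the sign of f''(x).
f(x) = -2x^3 + 3x^2 - 2x - 8
f'(x) = -6x^2 + 6x - 2
f''(x) = -12x + 6
f''(2) = -12 * 2 + 6
= -24 + 6
= -18
Since f''(2) < 0, the function is concave down (-1)

-1


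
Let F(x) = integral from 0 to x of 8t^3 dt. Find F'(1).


By the Fundamental Theorem of Calculus (Part 1):
If F(x) = integral from 0 to x of f(t) dt, then F'(x) = f(x)
Here f(t) = 8t^3
So F'(x) = 8x^3
Evaluate at x = 1:
F'(1) = 8 * 1^3
= 8 * 1
= 8

8


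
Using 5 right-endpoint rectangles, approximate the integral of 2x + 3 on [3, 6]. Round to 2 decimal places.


Right Riemann sum uses right endpoints of each subinterval.
Interval: [3, 6], n = 5
dx = (6 - 3) / 5 = 3/5
Right endpoints: [18/5, 21/5, 24/5, 27/5, 6]
f values: [51/5, 57/5, 63/5, 69/5, 15]
Sum = dx * (sum of f values)
= 3/5 * 63
= 189/5 = 37.80

37.80


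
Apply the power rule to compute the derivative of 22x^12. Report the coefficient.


We apply the power rule: d/dx [ax^n] = a*n * x^(n-1)
d/dx [22x^12]
= 22 * 12 * x^(12-1)
= 264x^11
The coefficient is 264

264


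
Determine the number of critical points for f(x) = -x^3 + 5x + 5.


Find where f'(x) = 0:
f(x) = -x^3 + 5x + 5
f'(x) = -3x^2 + 5
This is a quadratic in x. Use the discriminant to count real roots.
Discriminant = (0)^2 - 4 * (-3) * 5
= 0 - (-60)
= 60
Since discriminant > 0, f'(x) = 0 has 2 real solutions.
Number of critical points: 2

2


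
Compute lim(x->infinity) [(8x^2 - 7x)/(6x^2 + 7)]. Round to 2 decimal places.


For limits at infinity with equal-degree polynomials,
we compare leading coefficients.
Numerator leading term: 8x^2
Denominator leading term: 6x^2
Divide both by x^2:
lim = (8 - 7/x) / (6 + 7/x^2)
As x -> infinity, the 1/x and 1/x^2 terms vanish:
= 8/6 = 4/3 ≈ 1.33

1.33


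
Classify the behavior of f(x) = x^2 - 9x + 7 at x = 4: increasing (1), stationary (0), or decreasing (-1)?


Compute f'(x) to determine behavior:
f'(x) = 2x - 9
f'(4) = 2 * 4 - 9
= 8 - 9
= -1
Since f'(4) < 0, the function is decreasing (-1)

-1


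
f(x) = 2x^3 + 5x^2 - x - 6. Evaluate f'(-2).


Differentiate f(x) = 2x^3 + 5x^2 - x - 6 term by term:
f'(x) = 6x^2 + 10x - 1
Substitute x = -2:
f'(-2) = 6 * (-2)^2 + 10 * (-2) - 1
= 24 - 20 - 1
= 3

3


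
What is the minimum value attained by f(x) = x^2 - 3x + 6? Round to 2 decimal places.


For a quadratic f(x) = ax^2 + bx + c with a > 0, the minimum is at the vertex.
Vertex x-coordinate: x = -b/(2a)
x = -(-3) / (2 * 1)
x = 3/2
Substitute back to find the minimum value:
f(3/2) = 1 * (3/2)^2 - 3 * (3/2) + 6
= 9/4 - 9/2 + 6
= 15/4 = 3.75

3.75


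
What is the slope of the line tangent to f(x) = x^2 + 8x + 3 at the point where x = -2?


The slope of the tangent line equals f'(x) at the point.
f(x) = x^2 + 8x + 3
f'(x) = 2x + 8
At x = -2:
f'(-2) = 2 * (-2) + 8
= -4 + 8
= 4

4


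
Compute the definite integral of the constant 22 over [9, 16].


The integral of a constant k over [a, b] equals k * (b - a).
integral from 9 to 16 of 22 dx
= 22 * (16 - 9)
= 22 * 7
= 154

154


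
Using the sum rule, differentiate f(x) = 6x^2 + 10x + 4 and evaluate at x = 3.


Differentiate term by term using power and sum rules:
f(x) = 6x^2 + 10x + 4
f'(x) = 12x + 10
Substitute x = 3:
f'(3) = 12 * 3 + 10
= 36 + 10
= 46

46


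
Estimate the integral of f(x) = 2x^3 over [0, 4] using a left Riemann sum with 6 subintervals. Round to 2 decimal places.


Left Riemann sum uses left endpoints of each subinterval.
Interval: [0, 4], n = 6
dx = (4 - 0) / 6 = 2/3
Left endpoints: [0, 2/3, 4/3, 2, 8/3, 10/3]
f values: [0, 16/27, 128/27, 16, 1024/27, 2000/27]
Sum = dx * (sum of f values)
= 2/3 * 400/3
= 800/9 ≈ 88.89

88.89


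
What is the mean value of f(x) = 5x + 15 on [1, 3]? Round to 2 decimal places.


Average value = 1/(b-a) * integral from a to b of f(x) dx
First compute the integral of 5x + 15:
F(x) = (5/2)x^2 + 15x
F(3) = 5/2 * 9 + 15 * 3 = 135/2
F(1) = 5/2 * 1 + 15 * 1 = 35/2
Integral = 135/2 - 35/2 = 50
Average = 50 / (3 - 1) = 50 / 2
= 25 = 25.00

25.00


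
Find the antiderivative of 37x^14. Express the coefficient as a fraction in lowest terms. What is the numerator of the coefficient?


Apply the power rule for integration:
integral of ax^n dx = a/(n+1) * x^(n+1) + C
integral of 37x^14 dx
= 37/15 * x^15 + C
The coefficient in lowest terms is 37/15, and its numerator is 37

37


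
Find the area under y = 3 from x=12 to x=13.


The area under a constant function y = 3 is a rectangle.
Width = 13 - 12 = 1
Height = 3
Area = width * height
= 1 * 3
= 3

3


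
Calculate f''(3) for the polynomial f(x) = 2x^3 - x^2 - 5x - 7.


First derivative:
f'(x) = 6x^2 - 2x - 5
Second derivative:
f''(x) = 12x - 2
Substitute x = 3:
f''(3) = 12 * 3 - 2
= 36 - 2
= 34

34


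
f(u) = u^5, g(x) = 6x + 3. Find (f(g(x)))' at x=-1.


Using the chain rule: (f(g(x)))' = f'(g(x)) * g'(x)
First, find g(-1):
g(-1) = 6 * (-1) + 3 = -3
Next, f'(u) = 5u^4
And g'(x) = 6
So f'(g(-1)) * g'(-1)
= 5 * (-3)^4 * 6
= 5 * 81 * 6
= 2430

2430


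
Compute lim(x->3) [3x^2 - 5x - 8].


Since polynomials are continuous, we use direct substitution.
lim(x->3) of 3x^2 - 5x - 8
= 3 * 3^2 - 5 * 3 - 8
= 27 - 15 - 8
= 4

4


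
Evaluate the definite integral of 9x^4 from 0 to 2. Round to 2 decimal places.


Find the antiderivative of 9x^4:
F(x) = 9/5 * x^5
Apply the Fundamental Theorem of Calculus:
F(2) - F(0)
= 9/5 * 2^5 - 9/5 * 0^5
= 9/5 * (32 - 0)
= 9/5 * 32
= 288/5 = 57.60

57.60


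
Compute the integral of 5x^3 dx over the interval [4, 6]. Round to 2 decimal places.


Find the antiderivative of 5x^3:
F(x) = 5/4 * x^4
Apply the Fundamental Theorem of Calculus:
F(6) - F(4)
= 5/4 * 6^4 - 5/4 * 4^4
= 5/4 * (1296 - 256)
= 5/4 * 1040
= 1300 = 1300.00

1300.00


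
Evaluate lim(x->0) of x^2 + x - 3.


Since polynomials are continuous, we use direct substitution.
lim(x->0) of x^2 + x - 3
= 1 * 0^2 + 1 * 0 - 3
= 0 + 0 - 3
= -3

-3


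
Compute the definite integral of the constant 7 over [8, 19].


The integral of a constant k over [a, b] equals k * (b - a).
integral from 8 to 19 of 7 dx
= 7 * (19 - 8)
= 7 * 11
= 77

77


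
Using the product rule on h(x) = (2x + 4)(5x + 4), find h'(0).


Let u(x) = 2x + 4 and v(x) = 5x + 4
u'(x) = 2
v'(x) = 5
Product rule: h'(x) = u'(x)*v(x) + u(x)*v'(x)
= 2 * (5x + 4) + (2x + 4) * 5
At x = 0:
u(0) = 2 * 0 + 4 = 4
v(0) = 5 * 0 + 4 = 4
h'(0) = 2 * 4 + 4 * 5
= 8 + 20
= 28

28


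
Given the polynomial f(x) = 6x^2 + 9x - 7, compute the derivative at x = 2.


Differentiate term by term using power and sum rules:
f(x) = 6x^2 + 9x - 7
f'(x) = 12x + 9
Substitute x = 2:
f'(2) = 12 * 2 + 9
= 24 + 9
= 33

33


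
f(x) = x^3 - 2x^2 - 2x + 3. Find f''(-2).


First derivative:
f'(x) = 3x^2 - 4x - 2
Second derivative:
f''(x) = 6x - 4
Substitute x = -2:
f''(-2) = 6 * (-2) - 4
= -12 - 4
= -16

-16


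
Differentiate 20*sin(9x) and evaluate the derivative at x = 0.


Apply the chain rule to differentiate 20*sin(9x):
d/dx [20*sin(9x)]
= 20 * cos(9x) * d/dx(9x)
= 20 * 9 * cos(9x)
= 180 * cos(9x)
Evaluate at x = 0:
= 180 * cos(0)
= 180 * 1
= 180

180


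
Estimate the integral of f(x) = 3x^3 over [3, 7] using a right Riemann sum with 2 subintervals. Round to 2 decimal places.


Right Riemann sum uses right endpoints of each subinterval.
Interval: [3, 7], n = 2
dx = (7 - 3) / 2 = 2
Right endpoints: [5, 7]
f values: [375, 1029]
Sum = dx * (sum of f values)
= 2 * 1404
= 2808 = 2808.00

2808.00


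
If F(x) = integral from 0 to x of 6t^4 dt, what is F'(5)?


By the Fundamental Theorem of Calculus (Part 1):
If F(x) = integral from 0 to x of f(t) dt, then F'(x) = f(x)
Here f(t) = 6t^4
So F'(x) = 6x^4
Evaluate at x = 5:
F'(5) = 6 * 5^4
= 6 * 625
= 3750

3750


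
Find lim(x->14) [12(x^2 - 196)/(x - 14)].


Direct substitution gives 0/0, so we factor the numerator.
Factor: 12(x^2 - 196) = 12 * (x - 14)(x + 14)
Cancel the common factor (x - 14):
12(x^2 - 196)/(x - 14) = 12 * (x + 14)
Now substitute x = 14:
= 12 * (14 + 14) = 336

336


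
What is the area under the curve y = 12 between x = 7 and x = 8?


The area under a constant function y = 12 is a rectangle.
Width = 8 - 7 = 1
Height = 12
Area = width * height
= 1 * 12
= 12

12


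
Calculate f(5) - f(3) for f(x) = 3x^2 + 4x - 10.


Net change = f(b) - f(a)
f(x) = 3x^2 + 4x - 10
Compute f(5):
f(5) = 3 * 5^2 + 4 * 5 - 10
= 75 + 20 - 10
= 85
Compute f(3):
f(3) = 3 * 3^2 + 4 * 3 - 10
= 27 + 12 - 10
= 29
Net change = 85 - 29 = 56

56


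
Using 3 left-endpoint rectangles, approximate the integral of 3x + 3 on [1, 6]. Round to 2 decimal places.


Left Riemann sum uses left endpoints of each subinterval.
Interval: [1, 6], n = 3
dx = (6 - 1) / 3 = 5/3
Left endpoints: [1, 8/3, 13/3]
f values: [6, 11, 16]
Sum = dx * (sum of f values)
= 5/3 * 33
= 55 = 55.00

55.00


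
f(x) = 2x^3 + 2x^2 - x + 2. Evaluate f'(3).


Differentiate f(x) = 2x^3 + 2x^2 - x + 2 term by term:
f'(x) = 6x^2 + 4x - 1
Substitute x = 3:
f'(3) = 6 * 3^2 + 4 * 3 - 1
= 54 + 12 - 1
= 65

65


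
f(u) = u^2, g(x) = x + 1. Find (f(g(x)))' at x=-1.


Using the chain rule: (f(g(x)))' = f'(g(x)) * g'(x)
First, find g(-1):
g(-1) = 1 * (-1) + 1 = 0
Next, f'(u) = 2u
And g'(x) = 1
So f'(g(-1)) * g'(-1)
= 2 * 0 * 1
= 0

0


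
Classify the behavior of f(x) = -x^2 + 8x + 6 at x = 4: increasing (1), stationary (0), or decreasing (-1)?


Compute f'(x) to determine behavior:
f'(x) = -2x + 8
f'(4) = -2 * 4 + 8
= -8 + 8
= 0
Since f'(4) = 0, the function is stationary (0)

0


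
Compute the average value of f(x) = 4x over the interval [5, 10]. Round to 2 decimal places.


Average value = 1/(b-a) * integral from a to b of f(x) dx
First compute the integral of 4x:
F(x) = 2x^2
F(10) = 2 * 100 + 0 * 10 = 200
F(5) = 2 * 25 + 0 * 5 = 50
Integral = 200 - 50 = 150
Average = 150 / (10 - 5) = 150 / 5
= 30 = 30.00

30.00


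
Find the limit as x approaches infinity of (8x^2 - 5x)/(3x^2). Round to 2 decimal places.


For limits at infinity with equal-degree polynomials,
we compare leading coefficients.
Numerator leading term: 8x^2
Denominator leading term: 3x^2
Divide both by x^2:
lim = (8 - 5/x) / (3)
As x -> infinity, the 1/x and 1/x^2 terms vanish:
= 8/3 ≈ 2.67

2.67


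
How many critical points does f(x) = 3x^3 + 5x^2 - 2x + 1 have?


Find where f'(x) = 0:
f(x) = 3x^3 + 5x^2 - 2x + 1
f'(x) = 9x^2 + 10x - 2
This is a quadratic in x. Use the discriminant to count real roots.
Discriminant = (10)^2 - 4 * 9 * (-2)
= 100 - (-72)
= 172
Since discriminant > 0, f'(x) = 0 has 2 real solutions.
Number of critical points: 2

2


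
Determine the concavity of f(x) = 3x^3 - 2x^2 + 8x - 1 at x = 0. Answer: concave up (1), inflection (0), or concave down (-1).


Concavity is determined by the sign of f''(x).
f(x) = 3x^3 - 2x^2 + 8x - 1
f'(x) = 9x^2 - 4x + 8
f''(x) = 18x - 4
f''(0) = 18 * 0 - 4
= 0 - 4
= -4
Since f''(0) < 0, the function is concave down (-1)

-1


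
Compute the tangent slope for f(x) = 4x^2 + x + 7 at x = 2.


The slope of the tangent line equals f'(x) at the point.
f(x) = 4x^2 + x + 7
f'(x) = 8x + 1
At x = 2:
f'(2) = 8 * 2 + 1
= 16 + 1
= 17

17


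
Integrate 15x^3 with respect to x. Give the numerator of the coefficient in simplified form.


Apply the power rule for integration:
integral of ax^n dx = a/(n+1) * x^(n+1) + C
integral of 15x^3 dx
= 15/4 * x^4 + C
The coefficient in lowest terms is 15/4, and its numerator is 15

15


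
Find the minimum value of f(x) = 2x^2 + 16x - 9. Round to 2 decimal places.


For a quadratic f(x) = ax^2 + bx + c with a > 0, the minimum is at the vertex.
Vertex x-coordinate: x = -b/(2a)
x = -(16) / (2 * 2)
x = -16/4 = -4
Substitute back to find the minimum value:
f(-4) = 2 * (-4)^2 + 16 * (-4) - 9
= 32 - 64 - 9
= -41 = -41.00

-41.00


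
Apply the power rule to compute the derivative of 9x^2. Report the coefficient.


We apply the power rule: d/dx [ax^n] = a*n * x^(n-1)
d/dx [9x^2]
= 9 * 2 * x^(2-1)
= 18x
The coefficient is 18

18


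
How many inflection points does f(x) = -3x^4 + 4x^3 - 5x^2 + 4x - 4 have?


Inflection points occur where f''(x) = 0 and concavity changes.
f(x) = -3x^4 + 4x^3 - 5x^2 + 4x - 4
f'(x) = -12x^3 + 12x^2 - 10x + 4
f''(x) = -36x^2 + 24x - 10
This is a quadratic in x. Use the discriminant to count real roots.
Discriminant = (24)^2 - 4 * (-36) * (-10)
= 576 - 1440
= -864
Since discriminant < 0, f''(x) = 0 has no real solutions.
Number of inflection points: 0

0


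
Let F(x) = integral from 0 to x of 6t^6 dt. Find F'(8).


By the Fundamental Theorem of Calculus (Part 1):
If F(x) = integral from 0 to x of f(t) dt, then F'(x) = f(x)
Here f(t) = 6t^6
So F'(x) = 6x^6
Evaluate at x = 8:
F'(8) = 6 * 8^6
= 6 * 262144
= 1572864

1572864


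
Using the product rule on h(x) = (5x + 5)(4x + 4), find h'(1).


Let u(x) = 5x + 5 and v(x) = 4x + 4
u'(x) = 5
v'(x) = 4
Product rule: h'(x) = u'(x)*v(x) + u(x)*v'(x)
= 5 * (4x + 4) + (5x + 5) * 4
At x = 1:
u(1) = 5 * 1 + 5 = 10
v(1) = 4 * 1 + 4 = 8
h'(1) = 5 * 8 + 10 * 4
= 40 + 40
= 80

80


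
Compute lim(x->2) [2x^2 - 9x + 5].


Since polynomials are continuous, we use direct substitution.
lim(x->2) of 2x^2 - 9x + 5
= 2 * 2^2 - 9 * 2 + 5
= 8 - 18 + 5
= -5

-5


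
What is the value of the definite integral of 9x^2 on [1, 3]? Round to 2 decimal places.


Find the antiderivative of 9x^2:
F(x) = 9/3 * x^3
Apply the Fundamental Theorem of Calculus:
F(3) - F(1)
= 9/3 * 3^3 - 9/3 * 1^3
= 9/3 * (27 - 1)
= 9/3 * 26
= 78 = 78.00

78.00


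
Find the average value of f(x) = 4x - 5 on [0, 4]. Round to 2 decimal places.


Average value = 1/(b-a) * integral from a to b of f(x) dx
First compute the integral of 4x - 5:
F(x) = 2x^2 - 5x
F(4) = 2 * 16 - 5 * 4 = 12
F(0) = 2 * 0 - 5 * 0 = 0
Integral = 12 - 0 = 12
Average = 12 / (4 - 0) = 12 / 4
= 3 = 3.00

3.00


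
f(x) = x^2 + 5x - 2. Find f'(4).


Differentiate term by term using power and sum rules:
f(x) = x^2 + 5x - 2
f'(x) = 2x + 5
Substitute x = 4:
f'(4) = 2 * 4 + 5
= 8 + 5
= 13

13


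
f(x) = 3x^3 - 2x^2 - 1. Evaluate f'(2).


Differentiate f(x) = 3x^3 - 2x^2 - 1 term by term:
f'(x) = 9x^2 - 4x
Substitute x = 2:
f'(2) = 9 * 2^2 - 4 * 2 + 0
= 36 - 8 + 0
= 28

28


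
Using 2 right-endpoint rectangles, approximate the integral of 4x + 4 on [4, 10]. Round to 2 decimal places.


Right Riemann sum uses right endpoints of each subinterval.
Interval: [4, 10], n = 2
dx = (10 - 4) / 2 = 3
Right endpoints: [7, 10]
f values: [32, 44]
Sum = dx * (sum of f values)
= 3 * 76
= 228 = 228.00

228.00


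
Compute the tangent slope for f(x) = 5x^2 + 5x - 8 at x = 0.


The slope of the tangent line equals f'(x) at the point.
f(x) = 5x^2 + 5x - 8
f'(x) = 10x + 5
At x = 0:
f'(0) = 10 * 0 + 5
= 0 + 5
= 5

5


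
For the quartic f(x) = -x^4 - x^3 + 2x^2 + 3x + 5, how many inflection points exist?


Inflection points occur where f''(x) = 0 and concavity changes.
f(x) = -x^4 - x^3 + 2x^2 + 3x + 5
f'(x) = -4x^3 - 3x^2 + 4x + 3
f''(x) = -12x^2 - 6x + 4
This is a quadratic in x. Use the discriminant to count real roots.
Discriminant = (-6)^2 - 4 * (-12) * 4
= 36 - (-192)
= 228
Since discriminant > 0, f''(x) = 0 has 2 distinct real solutions.
A quadratic with two distinct real roots changes sign at each root, so concavity changes at both.
Number of inflection points: 2

2


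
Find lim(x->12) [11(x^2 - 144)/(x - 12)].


Direct substitution gives 0/0, so we factor the numerator.
Factor: 11(x^2 - 144) = 11 * (x - 12)(x + 12)
Cancel the common factor (x - 12):
11(x^2 - 144)/(x - 12) = 11 * (x + 12)
Now substitute x = 12:
= 11 * (12 + 12) = 264

264


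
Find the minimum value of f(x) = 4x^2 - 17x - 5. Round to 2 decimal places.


For a quadratic f(x) = ax^2 + bx + c with a > 0, the minimum is at the vertex.
Vertex x-coordinate: x = -b/(2a)
x = -(-17) / (2 * 4)
x = 17/8
Substitute back to find the minimum value:
f(17/8) = 4 * (17/8)^2 - 17 * (17/8) - 5
= 289/16 - 289/8 - 5
= -369/16 ≈ -23.06

-23.06


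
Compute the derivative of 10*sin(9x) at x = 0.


Apply the chain rule to differentiate 10*sin(9x):
d/dx [10*sin(9x)]
= 10 * cos(9x) * d/dx(9x)
= 10 * 9 * cos(9x)
= 90 * cos(9x)
Evaluate at x = 0:
= 90 * cos(0)
= 90 * 1
= 90

90


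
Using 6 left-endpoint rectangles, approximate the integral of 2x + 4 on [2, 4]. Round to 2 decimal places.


Left Riemann sum uses left endpoints of each subinterval.
Interval: [2, 4], n = 6
dx = (4 - 2) / 6 = 1/3
Left endpoints: [2, 7/3, 8/3, 3, 10/3, 11/3]
f values: [8, 26/3, 28/3, 10, 32/3, 34/3]
Sum = dx * (sum of f values)
= 1/3 * 58
= 58/3 ≈ 19.33

19.33


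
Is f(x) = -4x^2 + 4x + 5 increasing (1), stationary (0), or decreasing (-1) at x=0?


Compute f'(x) to determine behavior:
f'(x) = -8x + 4
f'(0) = -8 * 0 + 4
= 0 + 4
= 4
Since f'(0) > 0, the function is increasing (1)

1


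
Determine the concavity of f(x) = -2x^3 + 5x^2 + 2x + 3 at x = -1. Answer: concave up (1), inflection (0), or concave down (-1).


Concavity is determined by the sign of f''(x).
f(x) = -2x^3 + 5x^2 + 2x + 3
f'(x) = -6x^2 + 10x + 2
f''(x) = -12x + 10
f''(-1) = -12 * (-1) + 10
= 12 + 10
= 22
Since f''(-1) > 0, the function is concave up (1)

1


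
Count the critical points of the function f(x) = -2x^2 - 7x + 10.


Find where f'(x) = 0:
f'(x) = -4x - 7
Set f'(x) = 0:
-4x - 7 = 0
x = 7 / (-4) = -7/4
This is a linear equation in x, so there is exactly one solution.
Number of critical points: 1

1


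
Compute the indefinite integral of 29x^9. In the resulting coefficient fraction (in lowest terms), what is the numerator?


Apply the power rule for integration:
integral of ax^n dx = a/(n+1) * x^(n+1) + C
integral of 29x^9 dx
= 29/10 * x^10 + C
The coefficient in lowest terms is 29/10, and its numerator is 29

29


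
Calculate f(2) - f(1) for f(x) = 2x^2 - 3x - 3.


Net change = f(b) - f(a)
f(x) = 2x^2 - 3x - 3
Compute f(2):
f(2) = 2 * 2^2 - 3 * 2 - 3
= 8 - 6 - 3
= -1
Compute f(1):
f(1) = 2 * 1^2 - 3 * 1 - 3
= 2 - 3 - 3
= -4
Net change = -1 - (-4) = 3

3


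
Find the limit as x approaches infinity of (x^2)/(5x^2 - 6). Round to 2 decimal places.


For limits at infinity with equal-degree polynomials,
we compare leading coefficients.
Numerator leading term: x^2
Denominator leading term: 5x^2
Divide both by x^2:
lim = (1) / (5 - 6/x^2)
As x -> infinity, the 1/x and 1/x^2 terms vanish:
= 1/5 = 0.20

0.20


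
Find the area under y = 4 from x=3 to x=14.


The area under a constant function y = 4 is a rectangle.
Width = 14 - 3 = 11
Height = 4
Area = width * height
= 11 * 4
= 44

44


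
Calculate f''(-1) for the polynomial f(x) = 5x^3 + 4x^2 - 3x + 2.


First derivative:
f'(x) = 15x^2 + 8x - 3
Second derivative:
f''(x) = 30x + 8
Substitute x = -1:
f''(-1) = 30 * (-1) + 8
= -30 + 8
= -22

-22


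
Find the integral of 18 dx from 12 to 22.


The integral of a constant k over [a, b] equals k * (b - a).
integral from 12 to 22 of 18 dx
= 18 * (22 - 12)
= 18 * 10
= 180

180


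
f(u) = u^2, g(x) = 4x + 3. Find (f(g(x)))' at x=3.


Using the chain rule: (f(g(x)))' = f'(g(x)) * g'(x)
First, find g(3):
g(3) = 4 * 3 + 3 = 15
Next, f'(u) = 2u
And g'(x) = 4
So f'(g(3)) * g'(3)
= 2 * 15 * 4
= 120

120


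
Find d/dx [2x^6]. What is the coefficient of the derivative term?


We apply the power rule: d/dx [ax^n] = a*n * x^(n-1)
d/dx [2x^6]
= 2 * 6 * x^(6-1)
= 12x^5
The coefficient is 12

12


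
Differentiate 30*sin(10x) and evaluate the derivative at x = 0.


Apply the chain rule to differentiate 30*sin(10x):
d/dx [30*sin(10x)]
= 30 * cos(10x) * d/dx(10x)
= 30 * 10 * cos(10x)
= 300 * cos(10x)
Evaluate at x = 0:
= 300 * cos(0)
= 300 * 1
= 300

300


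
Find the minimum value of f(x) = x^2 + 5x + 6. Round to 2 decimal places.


For a quadratic f(x) = ax^2 + bx + c with a > 0, the minimum is at the vertex.
Vertex x-coordinate: x = -b/(2a)
x = -(5) / (2 * 1)
x = -5/2
Substitute back to find the minimum value:
f(-5/2) = 1 * (-5/2)^2 + 5 * (-5/2) + 6
= 25/4 - 25/2 + 6
= -1/4 = -0.25

-0.25


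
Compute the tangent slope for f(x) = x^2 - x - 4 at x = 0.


The slope of the tangent line equals f'(x) at the point.
f(x) = x^2 - x - 4
f'(x) = 2x - 1
At x = 0:
f'(0) = 2 * 0 - 1
= 0 - 1
= -1

-1


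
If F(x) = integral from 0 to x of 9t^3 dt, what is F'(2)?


By the Fundamental Theorem of Calculus (Part 1):
If F(x) = integral from 0 to x of f(t) dt, then F'(x) = f(x)
Here f(t) = 9t^3
So F'(x) = 9x^3
Evaluate at x = 2:
F'(2) = 9 * 2^3
= 9 * 8
= 72

72


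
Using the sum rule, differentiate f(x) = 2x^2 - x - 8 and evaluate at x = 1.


Differentiate term by term using power and sum rules:
f(x) = 2x^2 - x - 8
f'(x) = 4x - 1
Substitute x = 1:
f'(1) = 4 * 1 - 1
= 4 - 1
= 3

3


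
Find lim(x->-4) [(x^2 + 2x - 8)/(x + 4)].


Direct substitution gives 0/0, so we factor the numerator.
Factor: (x^2 + 2x - 8) = (x + 4)(x - 2)
Cancel the common factor (x + 4):
(x^2 + 2x - 8)/(x + 4) = (x - 2)
Now substitute x = -4:
= (-4) - (2) = -6

-6


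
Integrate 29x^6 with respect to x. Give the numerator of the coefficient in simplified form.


Apply the power rule for integration:
integral of ax^n dx = a/(n+1) * x^(n+1) + C
integral of 29x^6 dx
= 29/7 * x^7 + C
The coefficient in lowest terms is 29/7, and its numerator is 29

29


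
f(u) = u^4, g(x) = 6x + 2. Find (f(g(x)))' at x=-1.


Using the chain rule: (f(g(x)))' = f'(g(x)) * g'(x)
First, find g(-1):
g(-1) = 6 * (-1) + 2 = -4
Next, f'(u) = 4u^3
And g'(x) = 6
So f'(g(-1)) * g'(-1)
= 4 * (-4)^3 * 6
= 4 * (-64) * 6
= -1536

-1536


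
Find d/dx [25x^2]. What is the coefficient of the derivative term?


We apply the power rule: d/dx [ax^n] = a*n * x^(n-1)
d/dx [25x^2]
= 25 * 2 * x^(2-1)
= 50x
The coefficient is 50

50


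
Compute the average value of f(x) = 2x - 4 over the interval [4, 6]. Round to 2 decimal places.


Average value = 1/(b-a) * integral from a to b of f(x) dx
First compute the integral of 2x - 4:
F(x) = x^2 - 4x
F(6) = 1 * 36 - 4 * 6 = 12
F(4) = 1 * 16 - 4 * 4 = 0
Integral = 12 - 0 = 12
Average = 12 / (6 - 4) = 12 / 2
= 6 = 6.00

6.00


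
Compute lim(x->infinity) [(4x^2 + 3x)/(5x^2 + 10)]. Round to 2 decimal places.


For limits at infinity with equal-degree polynomials,
we compare leading coefficients.
Numerator leading term: 4x^2
Denominator leading term: 5x^2
Divide both by x^2:
lim = (4 + 3/x) / (5 + 10/x^2)
As x -> infinity, the 1/x and 1/x^2 terms vanish:
= 4/5 = 0.80

0.80


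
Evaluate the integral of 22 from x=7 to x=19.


The integral of a constant k over [a, b] equals k * (b - a).
integral from 7 to 19 of 22 dx
= 22 * (19 - 7)
= 22 * 12
= 264

264


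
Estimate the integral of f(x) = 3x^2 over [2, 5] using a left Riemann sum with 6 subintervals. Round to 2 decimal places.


Left Riemann sum uses left endpoints of each subinterval.
Interval: [2, 5], n = 6
dx = (5 - 2) / 6 = 1/2
Left endpoints: [2, 5/2, 3, 7/2, 4, 9/2]
f values: [12, 75/4, 27, 147/4, 48, 243/4]
Sum = dx * (sum of f values)
= 1/2 * 813/4
= 813/8 ≈ 101.63

101.63


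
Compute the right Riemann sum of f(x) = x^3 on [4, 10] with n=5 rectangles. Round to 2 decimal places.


Right Riemann sum uses right endpoints of each subinterval.
Interval: [4, 10], n = 5
dx = (10 - 4) / 5 = 6/5
Right endpoints: [26/5, 32/5, 38/5, 44/5, 10]
f values: [17576/125, 32768/125, 54872/125, 85184/125, 1000]
Sum = dx * (sum of f values)
= 6/5 * 12616/5
= 75696/25 = 3027.84

3027.84


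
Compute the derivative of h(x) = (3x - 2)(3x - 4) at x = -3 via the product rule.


Let u(x) = 3x - 2 and v(x) = 3x - 4
u'(x) = 3
v'(x) = 3
Product rule: h'(x) = u'(x)*v(x) + u(x)*v'(x)
= 3 * (3x - 4) + (3x - 2) * 3
At x = -3:
u(-3) = 3 * (-3) - 2 = -11
v(-3) = 3 * (-3) - 4 = -13
h'(-3) = 3 * (-13) + (-11) * 3
= -39 - 33
= -72

-72


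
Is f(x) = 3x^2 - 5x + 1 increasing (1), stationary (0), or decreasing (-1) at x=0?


Compute f'(x) to determine behavior:
f'(x) = 6x - 5
f'(0) = 6 * 0 - 5
= 0 - 5
= -5
Since f'(0) < 0, the function is decreasing (-1)

-1


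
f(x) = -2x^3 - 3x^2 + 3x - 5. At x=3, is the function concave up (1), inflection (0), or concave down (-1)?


Concavity is determined by the sign of f''(x).
f(x) = -2x^3 - 3x^2 + 3x - 5
f'(x) = -6x^2 - 6x + 3
f''(x) = -12x - 6
f''(3) = -12 * 3 - 6
= -36 - 6
= -42
Since f''(3) < 0, the function is concave down (-1)

-1


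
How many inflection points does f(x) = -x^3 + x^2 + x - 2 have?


Inflection points occur where f''(x) = 0 and concavity changes.
f(x) = -x^3 + x^2 + x - 2
f'(x) = -3x^2 + 2x + 1
f''(x) = -6x + 2
Set f''(x) = 0:
-6x + 2 = 0
x = -2 / (-6) = 1/3
Since f''(x) is linear (degree 1), it changes sign at this point.
Therefore there is exactly 1 inflection point.

1


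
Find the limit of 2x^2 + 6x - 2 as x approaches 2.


Since polynomials are continuous, we use direct substitution.
lim(x->2) of 2x^2 + 6x - 2
= 2 * 2^2 + 6 * 2 - 2
= 8 + 12 - 2
= 18

18


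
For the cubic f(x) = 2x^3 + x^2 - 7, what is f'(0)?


Differentiate f(x) = 2x^3 + x^2 - 7 term by term:
f'(x) = 6x^2 + 2x
Substitute x = 0:
f'(0) = 6 * 0^2 + 2 * 0 + 0
= 0 + 0 + 0
= 0

0


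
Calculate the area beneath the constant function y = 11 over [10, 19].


The area under a constant function y = 11 is a rectangle.
Width = 19 - 10 = 9
Height = 11
Area = width * height
= 9 * 11
= 99

99


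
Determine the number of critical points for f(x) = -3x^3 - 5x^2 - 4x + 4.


Find where f'(x) = 0:
f(x) = -3x^3 - 5x^2 - 4x + 4
f'(x) = -9x^2 - 10x - 4
This is a quadratic in x. Use the discriminant to count real roots.
Discriminant = (-10)^2 - 4 * (-9) * (-4)
= 100 - 144
= -44
Since discriminant < 0, f'(x) = 0 has no real solutions.
Number of critical points: 0

0


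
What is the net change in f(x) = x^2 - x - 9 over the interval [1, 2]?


Net change = f(b) - f(a)
f(x) = x^2 - x - 9
Compute f(2):
f(2) = 1 * 2^2 - 1 * 2 - 9
= 4 - 2 - 9
= -7
Compute f(1):
f(1) = 1 * 1^2 - 1 * 1 - 9
= 1 - 1 - 9
= -9
Net change = -7 - (-9) = 2

2


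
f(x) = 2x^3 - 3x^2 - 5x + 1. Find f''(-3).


First derivative:
f'(x) = 6x^2 - 6x - 5
Second derivative:
f''(x) = 12x - 6
Substitute x = -3:
f''(-3) = 12 * (-3) - 6
= -36 - 6
= -42

-42


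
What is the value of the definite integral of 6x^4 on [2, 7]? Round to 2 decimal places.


Find the antiderivative of 6x^4:
F(x) = 6/5 * x^5
Apply the Fundamental Theorem of Calculus:
F(7) - F(2)
= 6/5 * 7^5 - 6/5 * 2^5
= 6/5 * (16807 - 32)
= 6/5 * 16775
= 20130 = 20130.00

20130.00


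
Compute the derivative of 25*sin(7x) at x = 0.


Apply the chain rule to differentiate 25*sin(7x):
d/dx [25*sin(7x)]
= 25 * cos(7x) * d/dx(7x)
= 25 * 7 * cos(7x)
= 175 * cos(7x)
Evaluate at x = 0:
= 175 * cos(0)
= 175 * 1
= 175

175


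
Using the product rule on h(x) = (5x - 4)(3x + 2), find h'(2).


Let u(x) = 5x - 4 and v(x) = 3x + 2
u'(x) = 5
v'(x) = 3
Product rule: h'(x) = u'(x)*v(x) + u(x)*v'(x)
= 5 * (3x + 2) + (5x - 4) * 3
At x = 2:
u(2) = 5 * 2 - 4 = 6
v(2) = 3 * 2 + 2 = 8
h'(2) = 5 * 8 + 6 * 3
= 40 + 18
= 58

58


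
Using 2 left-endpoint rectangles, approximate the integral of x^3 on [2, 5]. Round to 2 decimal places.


Left Riemann sum uses left endpoints of each subinterval.
Interval: [2, 5], n = 2
dx = (5 - 2) / 2 = 3/2
Left endpoints: [2, 7/2]
f values: [8, 343/8]
Sum = dx * (sum of f values)
= 3/2 * 407/8
= 1221/16 ≈ 76.31

76.31


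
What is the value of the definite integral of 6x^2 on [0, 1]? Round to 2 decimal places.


Find the antiderivative of 6x^2:
F(x) = 6/3 * x^3
Apply the Fundamental Theorem of Calculus:
F(1) - F(0)
= 6/3 * 1^3 - 6/3 * 0^3
= 6/3 * (1 - 0)
= 6/3 * 1
= 2 = 2.00

2.00


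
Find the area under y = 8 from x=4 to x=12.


The area under a constant function y = 8 is a rectangle.
Width = 12 - 4 = 8
Height = 8
Area = width * height
= 8 * 8
= 64

64


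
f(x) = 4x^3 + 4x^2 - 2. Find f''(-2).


First derivative:
f'(x) = 12x^2 + 8x
Second derivative:
f''(x) = 24x + 8
Substitute x = -2:
f''(-2) = 24 * (-2) + 8
= -48 + 8
= -40

-40


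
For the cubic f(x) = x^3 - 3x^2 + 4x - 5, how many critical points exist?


Find where f'(x) = 0:
f(x) = x^3 - 3x^2 + 4x - 5
f'(x) = 3x^2 - 6x + 4
This is a quadratic in x. Use the discriminant to count real roots.
Discriminant = (-6)^2 - 4 * 3 * 4
= 36 - 48
= -12
Since discriminant < 0, f'(x) = 0 has no real solutions.
Number of critical points: 0

0


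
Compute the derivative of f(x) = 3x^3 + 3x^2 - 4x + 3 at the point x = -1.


Differentiate f(x) = 3x^3 + 3x^2 - 4x + 3 term by term:
f'(x) = 9x^2 + 6x - 4
Substitute x = -1:
f'(-1) = 9 * (-1)^2 + 6 * (-1) - 4
= 9 - 6 - 4
= -1

-1


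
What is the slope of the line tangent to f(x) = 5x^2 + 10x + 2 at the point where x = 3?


The slope of the tangent line equals f'(x) at the point.
f(x) = 5x^2 + 10x + 2
f'(x) = 10x + 10
At x = 3:
f'(3) = 10 * 3 + 10
= 30 + 10
= 40

40


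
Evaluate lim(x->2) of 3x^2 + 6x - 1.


Since polynomials are continuous, we use direct substitution.
lim(x->2) of 3x^2 + 6x - 1
= 3 * 2^2 + 6 * 2 - 1
= 12 + 12 - 1
= 23

23


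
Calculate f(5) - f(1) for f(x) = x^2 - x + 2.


Net change = f(b) - f(a)
f(x) = x^2 - x + 2
Compute f(5):
f(5) = 1 * 5^2 - 1 * 5 + 2
= 25 - 5 + 2
= 22
Compute f(1):
f(1) = 1 * 1^2 - 1 * 1 + 2
= 1 - 1 + 2
= 2
Net change = 22 - 2 = 20

20


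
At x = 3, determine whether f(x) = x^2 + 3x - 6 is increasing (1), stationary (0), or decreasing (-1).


Compute f'(x) to determine behavior:
f'(x) = 2x + 3
f'(3) = 2 * 3 + 3
= 6 + 3
= 9
Since f'(3) > 0, the function is increasing (1)

1


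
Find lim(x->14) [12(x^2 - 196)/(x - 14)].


Direct substitution gives 0/0, so we factor the numerator.
Factor: 12(x^2 - 196) = 12 * (x - 14)(x + 14)
Cancel the common factor (x - 14):
12(x^2 - 196)/(x - 14) = 12 * (x + 14)
Now substitute x = 14:
= 12 * (14 + 14) = 336

336


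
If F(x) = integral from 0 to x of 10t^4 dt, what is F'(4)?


By the Fundamental Theorem of Calculus (Part 1):
If F(x) = integral from 0 to x of f(t) dt, then F'(x) = f(x)
Here f(t) = 10t^4
So F'(x) = 10x^4
Evaluate at x = 4:
F'(4) = 10 * 4^4
= 10 * 256
= 2560

2560


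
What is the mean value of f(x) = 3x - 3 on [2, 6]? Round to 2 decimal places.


Average value = 1/(b-a) * integral from a to b of f(x) dx
First compute the integral of 3x - 3:
F(x) = (3/2)x^2 - 3x
F(6) = 3/2 * 36 - 3 * 6 = 36
F(2) = 3/2 * 4 - 3 * 2 = 0
Integral = 36 - 0 = 36
Average = 36 / (6 - 2) = 36 / 4
= 9 = 9.00

9.00


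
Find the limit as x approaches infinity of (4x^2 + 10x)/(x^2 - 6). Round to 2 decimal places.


For limits at infinity with equal-degree polynomials,
we compare leading coefficients.
Numerator leading term: 4x^2
Denominator leading term: x^2
Divide both by x^2:
lim = (4 + 10/x) / (1 - 6/x^2)
As x -> infinity, the 1/x and 1/x^2 terms vanish:
= 4/1 = 4 = 4.00

4.00


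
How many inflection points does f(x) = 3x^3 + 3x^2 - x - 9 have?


Inflection points occur where f''(x) = 0 and concavity changes.
f(x) = 3x^3 + 3x^2 - x - 9
f'(x) = 9x^2 + 6x - 1
f''(x) = 18x + 6
Set f''(x) = 0:
18x + 6 = 0
x = -6 / 18 = -1/3
Since f''(x) is linear (degree 1), it changes sign at this point.
Therefore there is exactly 1 inflection point.

1
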